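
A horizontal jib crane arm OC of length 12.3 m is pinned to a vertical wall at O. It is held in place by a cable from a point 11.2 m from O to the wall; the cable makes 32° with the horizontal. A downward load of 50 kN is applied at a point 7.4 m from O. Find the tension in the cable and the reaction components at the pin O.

T = 62.34 kN, O_x = 52.87 kN, O_y = 16.96 kN

ΣM about O: T·sin32°·11.2 − 50·7.4 = 0 → T = 370/(11.2·0.529919) = 62.3411 ≈ 62.34 kN.
ΣF_x = 0: O_x − T·cos32° = 0 → O_x = 62.3411 × 0.848048 = 52.87 kN.
ΣF_y = 0: O_y + T·sin32° − 50 = 0 → O_y = 50 − 62.3411 × 0.529919 = 16.96 kN.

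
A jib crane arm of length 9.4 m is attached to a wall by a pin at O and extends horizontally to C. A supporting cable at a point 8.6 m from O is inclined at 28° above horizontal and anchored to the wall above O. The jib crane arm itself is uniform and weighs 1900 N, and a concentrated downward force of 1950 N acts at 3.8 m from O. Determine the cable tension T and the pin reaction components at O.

ΣM about O: T·sin28°·8.6 − 1900·4.7 − 1950·3.8 = 0 → T = 16340/(8.6·0.469472) = 4047.1 ≈ 4047 N.
ΣF_x = 0: O_x − T·cos28° = 0 → O_x = 4047.1 × 0.882948 = 3573 N.
ΣF_y = 0: O_y + T·sin28° − 1900 − 1950 = 0 → O_y = 3850 − 4047.1 × 0.469472 = 1950 N.

T = 4047 N, O_x = 3573 N, O_y = 1950 N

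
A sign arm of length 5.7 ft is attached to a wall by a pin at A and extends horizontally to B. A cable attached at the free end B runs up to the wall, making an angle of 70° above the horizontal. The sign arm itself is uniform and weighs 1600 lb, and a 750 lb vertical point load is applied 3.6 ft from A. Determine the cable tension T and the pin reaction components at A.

ΣM about A: T·sin70°·5.7 − 1600·2.85 − 750·3.6 = 0 → T = 7260/(5.7·0.939693) = 1355.43 ≈ 1355 lb.
ΣF_x = 0: A_x − T·cos70° = 0 → A_x = 1355.43 × 0.34202 = 463.6 lb.
ΣF_y = 0: A_y + T·sin70° − 1600 − 750 = 0 → A_y = 2350 − 1355.43 × 0.939693 = 1076 lb.

T = 1355 lb, A_x = 463.6 lb, A_y = 1076 lb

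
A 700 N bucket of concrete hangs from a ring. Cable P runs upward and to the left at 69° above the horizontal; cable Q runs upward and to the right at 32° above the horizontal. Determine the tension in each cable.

ΣF_x = 0: −T_P·cos69° + T_Q·cos32° = 0 → T_Q = 0.42258·T_P.
ΣF_y = 0: T_P·sin69° + T_Q·sin32° = 700.
Substitute: T_P·(0.93358 + 0.42258·0.529919) = 700 → T_P = 604.745 ≈ 604.7 N.
Then T_Q = 0.42258 × 604.745 = 255.6 N.

T_P = 604.7 N, T_Q = 255.6 N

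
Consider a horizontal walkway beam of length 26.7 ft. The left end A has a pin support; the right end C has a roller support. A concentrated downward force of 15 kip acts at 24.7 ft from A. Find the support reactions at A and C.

ΣM about A: C_y·26.7 − 15·24.7 = 0 → C_y = 370.5/26.7 = 13.8764 ≈ 13.88 kip.
ΣF_y = 0: A_y + 13.8764 − 15 = 0 → A_y = 1.124 kip.
ΣF_x = 0: no horizontal applied forces, so A_x = 0.

A_x = 0, A_y = 1.124 kip, C_y = 13.88 kip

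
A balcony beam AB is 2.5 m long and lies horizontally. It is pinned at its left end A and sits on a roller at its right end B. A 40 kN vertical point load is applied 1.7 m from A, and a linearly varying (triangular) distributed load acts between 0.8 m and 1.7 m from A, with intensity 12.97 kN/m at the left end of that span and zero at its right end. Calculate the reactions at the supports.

Resultant of the triangular load: ½ × 12.97 × 0.9 = 5.8365 kN, acting at 1.1 m from A (one-third of the span from the peak).
ΣM about A: B_y·2.5 − 40·1.7 − (½·12.97·0.9)·1.1 = 0 → B_y = 74.42015/2.5 = 29.7681 ≈ 29.77 kN.
ΣF_y = 0: A_y + 29.7681 − 40 − ½·12.97·0.9 = 0 → A_y = 16.07 kN.
ΣF_x = 0: no horizontal applied forces, so A_x = 0.

A_x = 0, A_y = 16.07 kN, B_y = 29.77 kN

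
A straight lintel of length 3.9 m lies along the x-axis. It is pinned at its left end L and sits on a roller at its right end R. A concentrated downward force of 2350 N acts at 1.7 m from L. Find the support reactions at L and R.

Moments about L: R_y·3.9 − 2350·1.7 = 0 → R_y = 3995/3.9 = 1024.36 ≈ 1024 N.
ΣF_y = 0: L_y + 1024.36 − 2350 = 0 → L_y = 1326 N.
ΣF_x = 0: no horizontal applied forces, so L_x = 0.

L_x = 0, L_y = 1326 N, R_y = 1024 N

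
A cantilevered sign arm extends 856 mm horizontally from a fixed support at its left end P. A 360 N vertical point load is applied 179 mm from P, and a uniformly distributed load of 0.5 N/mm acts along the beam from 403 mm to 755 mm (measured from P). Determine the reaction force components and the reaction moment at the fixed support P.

Resultant of the distributed load: 0.5 × 352 = 176 N at 579 mm from P.
ΣF_x = 0: P_x = 0.
ΣF_y = 0: P_y − 360 − 0.5·352 = 0 → P_y = 536.0 N.
ΣM about P: M_P − 360·179 − (0.5·352)·579 = 0 → M_P = 166300 N·mm.

P_x = 0, P_y = 536.0 N, M_P = 166300 N·mm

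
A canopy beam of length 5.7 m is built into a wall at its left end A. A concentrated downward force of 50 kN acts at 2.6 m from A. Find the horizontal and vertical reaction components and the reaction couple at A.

ΣF_x = 0: A_x = 0.
ΣF_y = 0: A_y − 50 = 0 → A_y = 50.00 kN.
ΣM about A: M_A − 50·2.6 = 0 → M_A = 130.0 kN·m.

A_x = 0, A_y = 50.00 kN, M_A = 130.0 kN·m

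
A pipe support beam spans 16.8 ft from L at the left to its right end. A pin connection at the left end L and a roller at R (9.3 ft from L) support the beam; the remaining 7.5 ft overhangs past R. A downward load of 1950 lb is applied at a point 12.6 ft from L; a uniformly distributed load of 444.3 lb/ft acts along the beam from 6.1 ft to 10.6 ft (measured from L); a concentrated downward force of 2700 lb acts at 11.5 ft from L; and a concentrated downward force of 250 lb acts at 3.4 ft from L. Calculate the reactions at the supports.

Resultant of the distributed load: 444.3 × 4.5 = 1999.35 lb at 8.35 ft from L.
Moments about L: R_y·9.3 − 1950·12.6 − (444.3·4.5)·8.35 − 2700·11.5 − 250·3.4 = 0 → R_y = 73164.5725/9.3 = 7867.16 ≈ 7867 lb.
ΣF_y = 0: L_y + 7867.16 − 1950 − 444.3·4.5 − 2700 − 250 = 0 → L_y = -967.8 lb.
ΣF_x = 0: no horizontal applied forces, so L_x = 0.

L_x = 0, L_y = -967.8 lb, R_y = 7867 lb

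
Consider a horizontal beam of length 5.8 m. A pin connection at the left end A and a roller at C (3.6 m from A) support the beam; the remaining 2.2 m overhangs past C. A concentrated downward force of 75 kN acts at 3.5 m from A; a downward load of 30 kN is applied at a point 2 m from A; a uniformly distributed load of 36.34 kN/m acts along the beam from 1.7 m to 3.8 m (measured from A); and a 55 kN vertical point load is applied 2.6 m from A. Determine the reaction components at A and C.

Resultant of the distributed load: 36.34 × 2.1 = 76.314 kN at 2.75 m from A.
Taking moments about A: C_y·3.6 − 75·3.5 − 30·2 − (36.34·2.1)·2.75 − 55·2.6 = 0 → C_y = 675.3635/3.6 = 187.601 ≈ 187.6 kN.
ΣF_y = 0: A_y + 187.601 − 75 − 30 − 36.34·2.1 − 55 = 0 → A_y = 48.71 kN.
ΣF_x = 0: no horizontal applied forces, so A_x = 0.

A_x = 0, A_y = 48.71 kN, C_y = 187.6 kN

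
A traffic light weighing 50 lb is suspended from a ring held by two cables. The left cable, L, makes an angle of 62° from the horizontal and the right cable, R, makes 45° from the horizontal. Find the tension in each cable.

ΣF_x = 0: −T_L·cos62° + T_R·cos45° = 0 → T_R = 0.663933·T_L.
ΣF_y = 0: T_L·sin62° + T_R·sin45° = 50.
Substitute: T_L·(0.882948 + 0.663933·0.707107) = 50 → T_L = 36.9708 ≈ 36.97 lb.
Then T_R = 0.663933 × 36.9708 = 24.55 lb.

T_L = 36.97 lb, T_R = 24.55 lb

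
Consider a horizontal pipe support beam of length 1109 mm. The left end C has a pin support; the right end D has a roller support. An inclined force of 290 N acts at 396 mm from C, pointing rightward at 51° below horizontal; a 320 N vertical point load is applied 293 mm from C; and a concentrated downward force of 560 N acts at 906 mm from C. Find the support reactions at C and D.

Taking moments about C: D_y·1109 − 290·sin51°·396 − 320·293 − 560·906 = 0 → D_y = 690367/1109 = 622.513 ≈ 622.5 N.
ΣF_y = 0: C_y + 622.513 − 290·sin51° − 320 − 560 = 0 → C_y = 482.9 N.
ΣF_x = 0: C_x + 290·cos51° = 0 → C_x = -182.5 N.

C_x = -182.5 N, C_y = 482.9 N, D_y = 622.5 N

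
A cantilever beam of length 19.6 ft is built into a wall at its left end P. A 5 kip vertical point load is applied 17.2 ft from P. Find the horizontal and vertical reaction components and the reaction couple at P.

ΣF_x = 0: P_x = 0.
ΣF_y = 0: P_y − 5 = 0 → P_y = 5.000 kip.
ΣM about P: M_P − 5·17.2 = 0 → M_P = 86.00 kip·ft.

P_x = 0, P_y = 5.000 kip, M_P = 86.00 kip·ft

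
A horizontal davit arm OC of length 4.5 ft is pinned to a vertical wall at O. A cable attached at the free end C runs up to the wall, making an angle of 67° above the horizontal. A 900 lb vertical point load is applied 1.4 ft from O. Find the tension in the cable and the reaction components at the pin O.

T = 304.2 lb, O_x = 118.9 lb, O_y = 620.0 lb

ΣM about O: T·sin67°·4.5 − 900·1.4 = 0 → T = 1260/(4.5·0.920505) = 304.181 ≈ 304.2 lb.
ΣF_x = 0: O_x − T·cos67° = 0 → O_x = 304.181 × 0.390731 = 118.9 lb.
ΣF_y = 0: O_y + T·sin67° − 900 = 0 → O_y = 900 − 304.181 × 0.920505 = 620.0 lb.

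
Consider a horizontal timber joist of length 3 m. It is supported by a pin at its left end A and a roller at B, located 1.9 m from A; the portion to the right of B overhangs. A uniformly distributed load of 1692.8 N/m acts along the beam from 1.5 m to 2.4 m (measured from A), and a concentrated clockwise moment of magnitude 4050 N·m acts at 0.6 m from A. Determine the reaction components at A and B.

Resultant of the distributed load: 1692.8 × 0.9 = 1523.52 N at 1.95 m from A.
Taking moments about A: B_y·1.9 − (1692.8·0.9)·1.95 − 4050 = 0 → B_y = 7020.864/1.9 = 3695.19 ≈ 3695 N.
ΣF_y = 0: A_y + 3695.19 − 1692.8·0.9 = 0 → A_y = -2172 N.
ΣF_x = 0: no horizontal applied forces, so A_x = 0.

A_x = 0, A_y = -2172 N, B_y = 3695 N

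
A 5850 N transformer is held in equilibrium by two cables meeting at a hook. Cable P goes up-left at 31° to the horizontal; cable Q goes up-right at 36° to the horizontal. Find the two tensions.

ΣF_x = 0: −T_P·cos31° + T_Q·cos36° = 0 → T_Q = 1.05952·T_P.
ΣF_y = 0: T_P·sin31° + T_Q·sin36° = 5850.
Substitute: T_P·(0.515038 + 1.05952·0.587785) = 5850 → T_P = 5141.47 ≈ 5141 N.
Then T_Q = 1.05952 × 5141.47 = 5447 N.

T_P = 5141 N, T_Q = 5447 N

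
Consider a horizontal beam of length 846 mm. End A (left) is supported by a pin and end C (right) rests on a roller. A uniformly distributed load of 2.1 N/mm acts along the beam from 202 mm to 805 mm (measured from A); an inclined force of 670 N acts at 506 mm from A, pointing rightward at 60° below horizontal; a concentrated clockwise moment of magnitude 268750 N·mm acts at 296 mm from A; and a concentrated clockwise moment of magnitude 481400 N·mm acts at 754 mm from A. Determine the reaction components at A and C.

Resultant of the distributed load: 2.1 × 603 = 1266.3 N at 503.5 mm from A.
Taking moments about A: C_y·846 − (2.1·603)·503.5 − 670·sin60°·506 − 268750 − 481400 = 0 → C_y = 1681330/846 = 1987.39 ≈ 1987 N.
ΣF_y = 0: A_y + 1987.39 − 2.1·603 − 670·sin60° = 0 → A_y = -140.9 N.
ΣF_x = 0: A_x + 670·cos60° = 0 → A_x = -335.0 N.

A_x = -335.0 N, A_y = -140.9 N, C_y = 1987 N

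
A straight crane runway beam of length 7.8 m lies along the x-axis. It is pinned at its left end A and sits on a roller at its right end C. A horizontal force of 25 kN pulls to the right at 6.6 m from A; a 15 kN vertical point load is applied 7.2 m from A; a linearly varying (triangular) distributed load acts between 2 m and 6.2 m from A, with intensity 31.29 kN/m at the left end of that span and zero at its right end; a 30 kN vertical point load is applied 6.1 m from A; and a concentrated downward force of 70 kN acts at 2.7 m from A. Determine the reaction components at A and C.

A_x = -25.00 kN, A_y = 90.53 kN, C_y = 90.18 kN

Resultant of the triangular load: ½ × 31.29 × 4.2 = 65.709 kN, acting at 3.4 m from A (one-third of the span from the peak).
Moments about A: C_y·7.8 − 15·7.2 − (½·31.29·4.2)·3.4 − 30·6.1 − 70·2.7 = 0 → C_y = 703.4106/7.8 = 90.1808 ≈ 90.18 kN.
ΣF_y = 0: A_y + 90.1808 − 15 − ½·31.29·4.2 − 30 − 70 = 0 → A_y = 90.53 kN.
ΣF_x = 0: A_x + 25 = 0 → A_x = -25.00 kN.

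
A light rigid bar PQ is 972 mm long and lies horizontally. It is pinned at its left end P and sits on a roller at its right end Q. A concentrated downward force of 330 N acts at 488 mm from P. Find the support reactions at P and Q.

P_x = 0, P_y = 164.3 N, Q_y = 165.7 N

Moments about P: Q_y·972 − 330·488 = 0 → Q_y = 161040/972 = 165.679 ≈ 165.7 N.
ΣF_y = 0: P_y + 165.679 − 330 = 0 → P_y = 164.3 N.
ΣF_x = 0: no horizontal applied forces, so P_x = 0.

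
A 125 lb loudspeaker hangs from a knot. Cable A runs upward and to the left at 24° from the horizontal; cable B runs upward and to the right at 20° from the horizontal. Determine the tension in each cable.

ΣF_x = 0: −T_A·cos24° + T_B·cos20° = 0 → T_B = 0.972175·T_A.
ΣF_y = 0: T_A·sin24° + T_B·sin20° = 125.
Substitute: T_A·(0.406737 + 0.972175·0.34202) = 125 → T_A = 169.093 ≈ 169.1 lb.
Then T_B = 0.972175 × 169.093 = 164.4 lb.

T_A = 169.1 lb, T_B = 164.4 lb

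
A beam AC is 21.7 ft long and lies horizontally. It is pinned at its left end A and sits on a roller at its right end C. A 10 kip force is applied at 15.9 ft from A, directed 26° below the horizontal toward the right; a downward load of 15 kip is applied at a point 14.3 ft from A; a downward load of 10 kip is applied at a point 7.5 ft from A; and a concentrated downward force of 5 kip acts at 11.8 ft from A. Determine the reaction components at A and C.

A_x = -8.988 kip, A_y = 15.11 kip, C_y = 19.27 kip

ΣM about A: C_y·21.7 − 10·sin26°·15.9 − 15·14.3 − 10·7.5 − 5·11.8 = 0 → C_y = 418.201/21.7 = 19.2719 ≈ 19.27 kip.
ΣF_y = 0: A_y + 19.2719 − 10·sin26° − 15 − 10 − 5 = 0 → A_y = 15.11 kip.
ΣF_x = 0: A_x + 10·cos26° = 0 → A_x = -8.988 kip.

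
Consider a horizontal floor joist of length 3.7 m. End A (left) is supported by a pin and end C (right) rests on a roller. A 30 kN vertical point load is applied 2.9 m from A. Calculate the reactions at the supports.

A_x = 0, A_y = 6.486 kN, C_y = 23.51 kN

Moments about A: C_y·3.7 − 30·2.9 = 0 → C_y = 87/3.7 = 23.5135 ≈ 23.51 kN.
ΣF_y = 0: A_y + 23.5135 − 30 = 0 → A_y = 6.486 kN.
ΣF_x = 0: no horizontal applied forces, so A_x = 0.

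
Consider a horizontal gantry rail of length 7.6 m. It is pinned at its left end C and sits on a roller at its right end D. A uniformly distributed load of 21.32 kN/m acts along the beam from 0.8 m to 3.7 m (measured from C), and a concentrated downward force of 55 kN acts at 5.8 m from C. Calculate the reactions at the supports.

Resultant of the distributed load: 21.32 × 2.9 = 61.828 kN at 2.25 m from C.
Taking moments about C: D_y·7.6 − (21.32·2.9)·2.25 − 55·5.8 = 0 → D_y = 458.113/7.6 = 60.278 ≈ 60.28 kN.
ΣF_y = 0: C_y + 60.278 − 21.32·2.9 − 55 = 0 → C_y = 56.55 kN.
ΣF_x = 0: no horizontal applied forces, so C_x = 0.

C_x = 0, C_y = 56.55 kN, D_y = 60.28 kN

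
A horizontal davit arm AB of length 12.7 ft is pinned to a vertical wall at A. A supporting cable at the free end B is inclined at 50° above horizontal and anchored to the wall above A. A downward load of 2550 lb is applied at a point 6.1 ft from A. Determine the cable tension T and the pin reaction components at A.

T = 1599 lb, A_x = 1028 lb, A_y = 1325 lb

ΣM about A: T·sin50°·12.7 − 2550·6.1 = 0 → T = 15555/(12.7·0.766044) = 1598.87 ≈ 1599 lb.
ΣF_x = 0: A_x − T·cos50° = 0 → A_x = 1598.87 × 0.642788 = 1028 lb.
ΣF_y = 0: A_y + T·sin50° − 2550 = 0 → A_y = 2550 − 1598.87 × 0.766044 = 1325 lb.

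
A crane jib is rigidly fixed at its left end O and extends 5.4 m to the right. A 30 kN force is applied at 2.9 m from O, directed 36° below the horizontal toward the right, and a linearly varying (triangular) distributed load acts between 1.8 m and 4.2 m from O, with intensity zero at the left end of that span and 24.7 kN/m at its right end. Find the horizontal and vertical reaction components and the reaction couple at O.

O_x = -24.27 kN, O_y = 47.27 kN, M_O = 151.9 kN·m

Resultant of the triangular load: ½ × 24.7 × 2.4 = 29.64 kN, acting at 3.4 m from O (one-third of the span from the peak).
ΣF_x = 0: O_x + 30·cos36° = 0 → O_x = -24.27 kN.
ΣF_y = 0: O_y − 30·sin36° − ½·24.7·2.4 = 0 → O_y = 47.27 kN.
ΣM about O: M_O − 30·sin36°·2.9 − (½·24.7·2.4)·3.4 = 0 → M_O = 151.9 kN·m.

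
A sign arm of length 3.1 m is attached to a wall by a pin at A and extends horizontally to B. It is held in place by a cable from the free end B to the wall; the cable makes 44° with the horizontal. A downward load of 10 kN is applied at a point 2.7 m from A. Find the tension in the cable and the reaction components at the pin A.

T = 12.54 kN, A_x = 9.019 kN, A_y = 1.290 kN

ΣM about A: T·sin44°·3.1 − 10·2.7 = 0 → T = 27/(3.1·0.694658) = 12.5381 ≈ 12.54 kN.
ΣF_x = 0: A_x − T·cos44° = 0 → A_x = 12.5381 × 0.71934 = 9.019 kN.
ΣF_y = 0: A_y + T·sin44° − 10 = 0 → A_y = 10 − 12.5381 × 0.694658 = 1.290 kN.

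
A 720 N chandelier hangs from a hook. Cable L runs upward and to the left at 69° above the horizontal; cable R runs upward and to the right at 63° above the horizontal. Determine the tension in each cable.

ΣF_x = 0: −T_L·cos69° + T_R·cos63° = 0 → T_R = 0.789373·T_L.
ΣF_y = 0: T_L·sin69° + T_R·sin63° = 720.
Substitute: T_L·(0.93358 + 0.789373·0.891007) = 720 → T_L = 439.851 ≈ 439.9 N.
Then T_R = 0.789373 × 439.851 = 347.2 N.

T_L = 439.9 N, T_R = 347.2 N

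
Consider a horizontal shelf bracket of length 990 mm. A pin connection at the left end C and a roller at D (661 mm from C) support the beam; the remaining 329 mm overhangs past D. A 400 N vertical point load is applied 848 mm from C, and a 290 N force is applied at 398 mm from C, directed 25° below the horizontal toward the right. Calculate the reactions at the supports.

C_x = -262.8 N, C_y = -64.40 N, D_y = 587.0 N

ΣM about C: D_y·661 − 400·848 − 290·sin25°·398 = 0 → D_y = 387979/661 = 586.958 ≈ 587.0 N.
ΣF_y = 0: C_y + 586.958 − 400 − 290·sin25° = 0 → C_y = -64.40 N.
ΣF_x = 0: C_x + 290·cos25° = 0 → C_x = -262.8 N.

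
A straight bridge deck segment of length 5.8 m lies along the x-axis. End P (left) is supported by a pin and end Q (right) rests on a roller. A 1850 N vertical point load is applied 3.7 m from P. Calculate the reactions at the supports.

P_x = 0, P_y = 669.8 N, Q_y = 1180 N

ΣM about P: Q_y·5.8 − 1850·3.7 = 0 → Q_y = 6845/5.8 = 1180.17 ≈ 1180 N.
ΣF_y = 0: P_y + 1180.17 − 1850 = 0 → P_y = 669.8 N.
ΣF_x = 0: no horizontal applied forces, so P_x = 0.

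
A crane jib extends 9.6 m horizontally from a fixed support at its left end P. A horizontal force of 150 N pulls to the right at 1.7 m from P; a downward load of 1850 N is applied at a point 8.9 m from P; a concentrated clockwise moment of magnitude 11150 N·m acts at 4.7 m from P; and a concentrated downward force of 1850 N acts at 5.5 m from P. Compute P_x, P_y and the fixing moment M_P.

P_x = -150.0 N, P_y = 3700 N, M_P = 37790 N·m

ΣF_x = 0: P_x + 150 = 0 → P_x = -150.0 N.
ΣF_y = 0: P_y − 1850 − 1850 = 0 → P_y = 3700 N.
ΣM about P: M_P − 1850·8.9 − 11150 − 1850·5.5 = 0 → M_P = 37790 N·m.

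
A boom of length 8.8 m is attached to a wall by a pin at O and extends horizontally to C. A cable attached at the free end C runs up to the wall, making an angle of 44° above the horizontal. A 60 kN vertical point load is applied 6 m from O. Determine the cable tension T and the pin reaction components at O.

ΣM about O: T·sin44°·8.8 − 60·6 = 0 → T = 360/(8.8·0.694658) = 58.891 ≈ 58.89 kN.
ΣF_x = 0: O_x − T·cos44° = 0 → O_x = 58.891 × 0.71934 = 42.36 kN.
ΣF_y = 0: O_y + T·sin44° − 60 = 0 → O_y = 60 − 58.891 × 0.694658 = 19.09 kN.

T = 58.89 kN, O_x = 42.36 kN, O_y = 19.09 kN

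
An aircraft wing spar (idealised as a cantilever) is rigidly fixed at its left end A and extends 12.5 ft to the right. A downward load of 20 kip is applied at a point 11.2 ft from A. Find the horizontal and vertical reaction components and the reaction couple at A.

ΣF_x = 0: A_x = 0.
ΣF_y = 0: A_y − 20 = 0 → A_y = 20.00 kip.
ΣM about A: M_A − 20·11.2 = 0 → M_A = 224.0 kip·ft.

A_x = 0, A_y = 20.00 kip, M_A = 224.0 kip·ft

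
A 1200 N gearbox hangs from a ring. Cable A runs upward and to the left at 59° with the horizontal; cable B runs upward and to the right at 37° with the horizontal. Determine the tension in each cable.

T_A = 963.6 N, T_B = 621.5 N

ΣF_x = 0: −T_A·cos59° + T_B·cos37° = 0 → T_B = 0.644898·T_A.
ΣF_y = 0: T_A·sin59° + T_B·sin37° = 1200.
Substitute: T_A·(0.857167 + 0.644898·0.601815) = 1200 → T_A = 963.642 ≈ 963.6 N.
Then T_B = 0.644898 × 963.642 = 621.5 N.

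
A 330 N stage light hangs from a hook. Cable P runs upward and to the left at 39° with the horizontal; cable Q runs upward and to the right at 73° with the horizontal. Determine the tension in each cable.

T_P = 104.1 N, T_Q = 276.6 N

ΣF_x = 0: −T_P·cos39° + T_Q·cos73° = 0 → T_Q = 2.65808·T_P.
ΣF_y = 0: T_P·sin39° + T_Q·sin73° = 330.
Substitute: T_P·(0.62932 + 2.65808·0.956305) = 330 → T_P = 104.06 ≈ 104.1 N.
Then T_Q = 2.65808 × 104.06 = 276.6 N.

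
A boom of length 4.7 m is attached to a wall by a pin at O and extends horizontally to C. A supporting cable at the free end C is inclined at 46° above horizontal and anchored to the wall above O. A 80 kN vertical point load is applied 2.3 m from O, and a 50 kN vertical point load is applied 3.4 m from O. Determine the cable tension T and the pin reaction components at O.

ΣM about O: T·sin46°·4.7 − 80·2.3 − 50·3.4 = 0 → T = 354/(4.7·0.71934) = 104.706 ≈ 104.7 kN.
ΣF_x = 0: O_x − T·cos46° = 0 → O_x = 104.706 × 0.694658 = 72.73 kN.
ΣF_y = 0: O_y + T·sin46° − 80 − 50 = 0 → O_y = 130 − 104.706 × 0.71934 = 54.68 kN.

T = 104.7 kN, O_x = 72.73 kN, O_y = 54.68 kN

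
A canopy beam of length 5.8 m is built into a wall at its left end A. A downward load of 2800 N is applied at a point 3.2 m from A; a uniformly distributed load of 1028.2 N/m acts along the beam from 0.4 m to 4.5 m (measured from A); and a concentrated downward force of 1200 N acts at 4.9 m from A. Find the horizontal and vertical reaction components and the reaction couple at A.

A_x = 0, A_y = 8216 N, M_A = 25170 N·m

Resultant of the distributed load: 1028.2 × 4.1 = 4215.62 N at 2.45 m from A.
ΣF_x = 0: A_x = 0.
ΣF_y = 0: A_y − 2800 − 1028.2·4.1 − 1200 = 0 → A_y = 8216 N.
ΣM about A: M_A − 2800·3.2 − (1028.2·4.1)·2.45 − 1200·4.9 = 0 → M_A = 25170 N·m.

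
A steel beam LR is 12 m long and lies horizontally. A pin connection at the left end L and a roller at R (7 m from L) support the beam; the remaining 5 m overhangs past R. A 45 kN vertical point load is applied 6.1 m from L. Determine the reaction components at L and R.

Moments about L: R_y·7 − 45·6.1 = 0 → R_y = 274.5/7 = 39.2143 ≈ 39.21 kN.
ΣF_y = 0: L_y + 39.2143 − 45 = 0 → L_y = 5.786 kN.
ΣF_x = 0: no horizontal applied forces, so L_x = 0.

L_x = 0, L_y = 5.786 kN, R_y = 39.21 kN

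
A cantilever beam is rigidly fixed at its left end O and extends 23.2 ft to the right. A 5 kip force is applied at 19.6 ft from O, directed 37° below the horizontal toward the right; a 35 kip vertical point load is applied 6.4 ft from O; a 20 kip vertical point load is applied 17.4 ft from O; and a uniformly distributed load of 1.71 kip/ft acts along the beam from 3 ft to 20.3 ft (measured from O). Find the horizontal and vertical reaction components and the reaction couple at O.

Resultant of the distributed load: 1.71 × 17.3 = 29.583 kip at 11.65 ft from O.
ΣF_x = 0: O_x + 5·cos37° = 0 → O_x = -3.993 kip.
ΣF_y = 0: O_y − 5·sin37° − 35 − 20 − 1.71·17.3 = 0 → O_y = 87.59 kip.
ΣM about O: M_O − 5·sin37°·19.6 − 35·6.4 − 20·17.4 − (1.71·17.3)·11.65 = 0 → M_O = 975.6 kip·ft.

O_x = -3.993 kip, O_y = 87.59 kip, M_O = 975.6 kip·ft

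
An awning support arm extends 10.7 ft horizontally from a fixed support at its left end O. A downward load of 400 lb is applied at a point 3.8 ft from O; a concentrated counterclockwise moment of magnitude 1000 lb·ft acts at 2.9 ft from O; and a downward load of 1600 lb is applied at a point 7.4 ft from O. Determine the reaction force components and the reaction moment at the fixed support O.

ΣF_x = 0: O_x = 0.
ΣF_y = 0: O_y − 400 − 1600 = 0 → O_y = 2000 lb.
ΣM about O: M_O − 400·3.8 + 1000 − 1600·7.4 = 0 → M_O = 12360 lb·ft.

O_x = 0, O_y = 2000 lb, M_O = 12360 lb·ft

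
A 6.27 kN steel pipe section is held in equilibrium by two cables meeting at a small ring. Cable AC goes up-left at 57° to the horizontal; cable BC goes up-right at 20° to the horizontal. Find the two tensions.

T_AC = 6.047 kN, T_BC = 3.505 kN

ΣF_x = 0: −T_AC·cos57° + T_BC·cos20° = 0 → T_BC = 0.579593·T_AC.
ΣF_y = 0: T_AC·sin57° + T_BC·sin20° = 6.27.
Substitute: T_AC·(0.838671 + 0.579593·0.34202) = 6.27 → T_AC = 6.04685 ≈ 6.047 kN.
Then T_BC = 0.579593 × 6.04685 = 3.505 kN.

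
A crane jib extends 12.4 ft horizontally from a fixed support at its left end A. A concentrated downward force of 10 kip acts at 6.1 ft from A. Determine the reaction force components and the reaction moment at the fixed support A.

ΣF_x = 0: A_x = 0.
ΣF_y = 0: A_y − 10 = 0 → A_y = 10.00 kip.
ΣM about A: M_A − 10·6.1 = 0 → M_A = 61.00 kip·ft.

A_x = 0, A_y = 10.00 kip, M_A = 61.00 kip·ft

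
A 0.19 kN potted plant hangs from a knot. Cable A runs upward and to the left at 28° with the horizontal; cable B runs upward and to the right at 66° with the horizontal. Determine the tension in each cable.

T_A = 0.07747 kN, T_B = 0.1682 kN

ΣF_x = 0: −T_A·cos28° + T_B·cos66° = 0 → T_B = 2.17081·T_A.
ΣF_y = 0: T_A·sin28° + T_B·sin66° = 0.19.
Substitute: T_A·(0.469472 + 2.17081·0.913545) = 0.19 → T_A = 0.0774687 ≈ 0.07747 kN.
Then T_B = 2.17081 × 0.0774687 = 0.1682 kN.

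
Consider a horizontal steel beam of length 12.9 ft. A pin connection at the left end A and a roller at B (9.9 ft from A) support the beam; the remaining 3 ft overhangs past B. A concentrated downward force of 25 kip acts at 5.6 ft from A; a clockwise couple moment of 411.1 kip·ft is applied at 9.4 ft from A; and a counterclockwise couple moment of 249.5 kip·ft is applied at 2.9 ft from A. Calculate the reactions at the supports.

A_x = 0, A_y = -5.465 kip, B_y = 30.46 kip

Moments about A: B_y·9.9 − 25·5.6 − 411.1 + 249.5 = 0 → B_y = 301.6/9.9 = 30.4646 ≈ 30.46 kip.
ΣF_y = 0: A_y + 30.4646 − 25 = 0 → A_y = -5.465 kip.
ΣF_x = 0: no horizontal applied forces, so A_x = 0.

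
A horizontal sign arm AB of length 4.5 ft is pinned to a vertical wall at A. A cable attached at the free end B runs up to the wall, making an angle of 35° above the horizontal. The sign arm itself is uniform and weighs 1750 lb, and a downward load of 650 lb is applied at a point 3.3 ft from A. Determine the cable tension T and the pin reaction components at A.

ΣM about A: T·sin35°·4.5 − 1750·2.25 − 650·3.3 = 0 → T = 6082.5/(4.5·0.573576) = 2356.56 ≈ 2357 lb.
ΣF_x = 0: A_x − T·cos35° = 0 → A_x = 2356.56 × 0.819152 = 1930 lb.
ΣF_y = 0: A_y + T·sin35° − 1750 − 650 = 0 → A_y = 2400 − 2356.56 × 0.573576 = 1048 lb.

T = 2357 lb, A_x = 1930 lb, A_y = 1048 lb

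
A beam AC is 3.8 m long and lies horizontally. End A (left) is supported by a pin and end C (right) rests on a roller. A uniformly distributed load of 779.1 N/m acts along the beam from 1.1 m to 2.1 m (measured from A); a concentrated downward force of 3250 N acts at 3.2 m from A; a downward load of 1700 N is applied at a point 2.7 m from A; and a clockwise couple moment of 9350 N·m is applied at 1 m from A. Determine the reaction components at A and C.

A_x = 0, A_y = -1004 N, C_y = 6733 N

Resultant of the distributed load: 779.1 × 1 = 779.1 N at 1.6 m from A.
Moments about A: C_y·3.8 − (779.1·1)·1.6 − 3250·3.2 − 1700·2.7 − 9350 = 0 → C_y = 25586.56/3.8 = 6733.31 ≈ 6733 N.
ΣF_y = 0: A_y + 6733.31 − 779.1·1 − 3250 − 1700 = 0 → A_y = -1004 N.
ΣF_x = 0: no horizontal applied forces, so A_x = 0.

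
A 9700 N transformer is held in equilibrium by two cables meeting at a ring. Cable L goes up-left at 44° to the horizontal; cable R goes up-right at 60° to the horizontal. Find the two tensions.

T_L = 4998 N, T_R = 7191 N

ΣF_x = 0: −T_L·cos44° + T_R·cos60° = 0 → T_R = 1.43868·T_L.
ΣF_y = 0: T_L·sin44° + T_R·sin60° = 9700.
Substitute: T_L·(0.694658 + 1.43868·0.866025) = 9700 → T_L = 4998.48 ≈ 4998 N.
Then T_R = 1.43868 × 4998.48 = 7191 N.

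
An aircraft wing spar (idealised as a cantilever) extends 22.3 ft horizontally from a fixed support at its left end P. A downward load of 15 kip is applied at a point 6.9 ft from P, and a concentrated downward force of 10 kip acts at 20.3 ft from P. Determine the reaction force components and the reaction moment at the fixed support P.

ΣF_x = 0: P_x = 0.
ΣF_y = 0: P_y − 15 − 10 = 0 → P_y = 25.00 kip.
ΣM about P: M_P − 15·6.9 − 10·20.3 = 0 → M_P = 306.5 kip·ft.

P_x = 0, P_y = 25.00 kip, M_P = 306.5 kip·ft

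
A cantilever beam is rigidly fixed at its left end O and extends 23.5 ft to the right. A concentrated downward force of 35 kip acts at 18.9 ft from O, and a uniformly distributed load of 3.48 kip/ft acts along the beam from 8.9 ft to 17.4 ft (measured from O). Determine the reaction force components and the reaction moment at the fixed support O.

O_x = 0, O_y = 64.58 kip, M_O = 1050 kip·ft

Resultant of the distributed load: 3.48 × 8.5 = 29.58 kip at 13.15 ft from O.
ΣF_x = 0: O_x = 0.
ΣF_y = 0: O_y − 35 − 3.48·8.5 = 0 → O_y = 64.58 kip.
ΣM about O: M_O − 35·18.9 − (3.48·8.5)·13.15 = 0 → M_O = 1050 kip·ft.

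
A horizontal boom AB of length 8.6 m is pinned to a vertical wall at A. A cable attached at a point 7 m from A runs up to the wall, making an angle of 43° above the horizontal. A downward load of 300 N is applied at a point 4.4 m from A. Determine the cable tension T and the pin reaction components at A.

ΣM about A: T·sin43°·7 − 300·4.4 = 0 → T = 1320/(7·0.681998) = 276.499 ≈ 276.5 N.
ΣF_x = 0: A_x − T·cos43° = 0 → A_x = 276.499 × 0.731354 = 202.2 N.
ΣF_y = 0: A_y + T·sin43° − 300 = 0 → A_y = 300 − 276.499 × 0.681998 = 111.4 N.

T = 276.5 N, A_x = 202.2 N, A_y = 111.4 N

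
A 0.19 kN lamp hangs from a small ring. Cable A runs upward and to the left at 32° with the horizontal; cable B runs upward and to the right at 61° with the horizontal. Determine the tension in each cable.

T_A = 0.09224 kN, T_B = 0.1614 kN

ΣF_x = 0: −T_A·cos32° + T_B·cos61° = 0 → T_B = 1.74924·T_A.
ΣF_y = 0: T_A·sin32° + T_B·sin61° = 0.19.
Substitute: T_A·(0.529919 + 1.74924·0.87462) = 0.19 → T_A = 0.0922402 ≈ 0.09224 kN.
Then T_B = 1.74924 × 0.0922402 = 0.1614 kN.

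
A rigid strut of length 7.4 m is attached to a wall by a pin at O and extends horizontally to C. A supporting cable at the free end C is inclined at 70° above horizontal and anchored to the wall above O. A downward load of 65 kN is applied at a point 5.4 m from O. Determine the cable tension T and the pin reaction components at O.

ΣM about O: T·sin70°·7.4 − 65·5.4 = 0 → T = 351/(7.4·0.939693) = 50.4765 ≈ 50.48 kN.
ΣF_x = 0: O_x − T·cos70° = 0 → O_x = 50.4765 × 0.34202 = 17.26 kN.
ΣF_y = 0: O_y + T·sin70° − 65 = 0 → O_y = 65 − 50.4765 × 0.939693 = 17.57 kN.

T = 50.48 kN, O_x = 17.26 kN, O_y = 17.57 kN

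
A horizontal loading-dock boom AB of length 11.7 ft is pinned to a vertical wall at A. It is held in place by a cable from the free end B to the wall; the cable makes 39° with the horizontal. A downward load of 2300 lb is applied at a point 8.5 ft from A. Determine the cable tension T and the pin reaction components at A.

ΣM about A: T·sin39°·11.7 − 2300·8.5 = 0 → T = 19550/(11.7·0.62932) = 2655.15 ≈ 2655 lb.
ΣF_x = 0: A_x − T·cos39° = 0 → A_x = 2655.15 × 0.777146 = 2063 lb.
ΣF_y = 0: A_y + T·sin39° − 2300 = 0 → A_y = 2300 − 2655.15 × 0.62932 = 629.1 lb.

T = 2655 lb, A_x = 2063 lb, A_y = 629.1 lb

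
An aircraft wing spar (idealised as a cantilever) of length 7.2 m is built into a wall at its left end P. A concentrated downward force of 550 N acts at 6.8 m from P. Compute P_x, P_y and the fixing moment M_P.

P_x = 0, P_y = 550.0 N, M_P = 3740 N·m

ΣF_x = 0: P_x = 0.
ΣF_y = 0: P_y − 550 = 0 → P_y = 550.0 N.
ΣM about P: M_P − 550·6.8 = 0 → M_P = 3740 N·m.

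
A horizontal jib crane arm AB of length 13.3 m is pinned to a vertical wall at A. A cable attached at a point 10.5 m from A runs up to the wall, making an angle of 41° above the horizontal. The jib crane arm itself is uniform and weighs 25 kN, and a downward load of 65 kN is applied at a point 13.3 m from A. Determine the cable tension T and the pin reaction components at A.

T = 149.6 kN, A_x = 112.9 kN, A_y = -8.167 kN

ΣM about A: T·sin41°·10.5 − 25·6.65 − 65·13.3 = 0 → T = 1030.75/(10.5·0.656059) = 149.631 ≈ 149.6 kN.
ΣF_x = 0: A_x − T·cos41° = 0 → A_x = 149.631 × 0.75471 = 112.9 kN.
ΣF_y = 0: A_y + T·sin41° − 25 − 65 = 0 → A_y = 90 − 149.631 × 0.656059 = -8.167 kN.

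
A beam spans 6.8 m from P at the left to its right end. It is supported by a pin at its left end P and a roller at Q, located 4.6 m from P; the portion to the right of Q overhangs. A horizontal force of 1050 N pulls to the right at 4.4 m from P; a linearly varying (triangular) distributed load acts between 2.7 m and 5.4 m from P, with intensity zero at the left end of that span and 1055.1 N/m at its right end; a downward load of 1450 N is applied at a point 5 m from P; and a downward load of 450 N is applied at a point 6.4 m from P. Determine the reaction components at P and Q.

P_x = -1050 N, P_y = -271.2 N, Q_y = 3596 N

Resultant of the triangular load: ½ × 1055.1 × 2.7 = 1424.385 N, acting at 4.5 m from P (one-third of the span from the peak).
ΣM about P: Q_y·4.6 − (½·1055.1·2.7)·4.5 − 1450·5 − 450·6.4 = 0 → Q_y = 16539.7325/4.6 = 3595.59 ≈ 3596 N.
ΣF_y = 0: P_y + 3595.59 − ½·1055.1·2.7 − 1450 − 450 = 0 → P_y = -271.2 N.
ΣF_x = 0: P_x + 1050 = 0 → P_x = -1050 N.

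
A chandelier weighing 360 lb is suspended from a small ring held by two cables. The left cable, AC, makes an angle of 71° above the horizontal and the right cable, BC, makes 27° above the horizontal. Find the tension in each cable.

ΣF_x = 0: −T_AC·cos71° + T_BC·cos27° = 0 → T_BC = 0.365394·T_AC.
ΣF_y = 0: T_AC·sin71° + T_BC·sin27° = 360.
Substitute: T_AC·(0.945519 + 0.365394·0.45399) = 360 → T_AC = 323.915 ≈ 323.9 lb.
Then T_BC = 0.365394 × 323.915 = 118.4 lb.

T_AC = 323.9 lb, T_BC = 118.4 lb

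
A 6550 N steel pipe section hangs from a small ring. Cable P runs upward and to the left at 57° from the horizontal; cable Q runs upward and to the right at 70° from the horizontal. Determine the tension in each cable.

ΣF_x = 0: −T_P·cos57° + T_Q·cos70° = 0 → T_Q = 1.59242·T_P.
ΣF_y = 0: T_P·sin57° + T_Q·sin70° = 6550.
Substitute: T_P·(0.838671 + 1.59242·0.939693) = 6550 → T_P = 2805.07 ≈ 2805 N.
Then T_Q = 1.59242 × 2805.07 = 4467 N.

T_P = 2805 N, T_Q = 4467 N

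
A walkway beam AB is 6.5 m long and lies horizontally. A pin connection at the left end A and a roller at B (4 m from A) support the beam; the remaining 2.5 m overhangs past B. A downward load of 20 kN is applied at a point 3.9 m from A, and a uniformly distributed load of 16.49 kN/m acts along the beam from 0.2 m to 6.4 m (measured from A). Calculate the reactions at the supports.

A_x = 0, A_y = 18.39 kN, B_y = 103.8 kN

Resultant of the distributed load: 16.49 × 6.2 = 102.238 kN at 3.3 m from A.
ΣM about A: B_y·4 − 20·3.9 − (16.49·6.2)·3.3 = 0 → B_y = 415.3854/4 = 103.846 ≈ 103.8 kN.
ΣF_y = 0: A_y + 103.846 − 20 − 16.49·6.2 = 0 → A_y = 18.39 kN.
ΣF_x = 0: no horizontal applied forces, so A_x = 0.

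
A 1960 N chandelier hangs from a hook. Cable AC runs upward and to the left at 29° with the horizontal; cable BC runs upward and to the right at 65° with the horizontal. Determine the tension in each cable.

ΣF_x = 0: −T_AC·cos29° + T_BC·cos65° = 0 → T_BC = 2.06953·T_AC.
ΣF_y = 0: T_AC·sin29° + T_BC·sin65° = 1960.
Substitute: T_AC·(0.48481 + 2.06953·0.906308) = 1960 → T_AC = 830.353 ≈ 830.4 N.
Then T_BC = 2.06953 × 830.353 = 1718 N.

T_AC = 830.4 N, T_BC = 1718 N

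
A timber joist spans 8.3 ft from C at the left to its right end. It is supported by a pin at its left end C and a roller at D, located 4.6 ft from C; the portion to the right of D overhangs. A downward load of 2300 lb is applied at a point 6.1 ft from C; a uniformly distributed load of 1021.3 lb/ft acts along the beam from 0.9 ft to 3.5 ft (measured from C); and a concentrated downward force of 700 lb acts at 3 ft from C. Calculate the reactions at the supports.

C_x = 0, C_y = 878.9 lb, D_y = 4776 lb

Resultant of the distributed load: 1021.3 × 2.6 = 2655.38 lb at 2.2 ft from C.
Taking moments about C: D_y·4.6 − 2300·6.1 − (1021.3·2.6)·2.2 − 700·3 = 0 → D_y = 21971.836/4.6 = 4776.49 ≈ 4776 lb.
ΣF_y = 0: C_y + 4776.49 − 2300 − 1021.3·2.6 − 700 = 0 → C_y = 878.9 lb.
ΣF_x = 0: no horizontal applied forces, so C_x = 0.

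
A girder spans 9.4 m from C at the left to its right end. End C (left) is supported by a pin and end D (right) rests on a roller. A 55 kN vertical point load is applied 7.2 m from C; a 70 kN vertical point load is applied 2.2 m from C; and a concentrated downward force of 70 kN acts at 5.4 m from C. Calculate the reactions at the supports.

C_x = 0, C_y = 96.28 kN, D_y = 98.72 kN

ΣM about C: D_y·9.4 − 55·7.2 − 70·2.2 − 70·5.4 = 0 → D_y = 928/9.4 = 98.7234 ≈ 98.72 kN.
ΣF_y = 0: C_y + 98.7234 − 55 − 70 − 70 = 0 → C_y = 96.28 kN.
ΣF_x = 0: no horizontal applied forces, so C_x = 0.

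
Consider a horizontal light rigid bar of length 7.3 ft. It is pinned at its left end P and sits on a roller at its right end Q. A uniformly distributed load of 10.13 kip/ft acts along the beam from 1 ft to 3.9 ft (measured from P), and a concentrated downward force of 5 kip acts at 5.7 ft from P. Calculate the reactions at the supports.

Resultant of the distributed load: 10.13 × 2.9 = 29.377 kip at 2.45 ft from P.
ΣM about P: Q_y·7.3 − (10.13·2.9)·2.45 − 5·5.7 = 0 → Q_y = 100.47365/7.3 = 13.7635 ≈ 13.76 kip.
ΣF_y = 0: P_y + 13.7635 − 10.13·2.9 − 5 = 0 → P_y = 20.61 kip.
ΣF_x = 0: no horizontal applied forces, so P_x = 0.

P_x = 0, P_y = 20.61 kip, Q_y = 13.76 kip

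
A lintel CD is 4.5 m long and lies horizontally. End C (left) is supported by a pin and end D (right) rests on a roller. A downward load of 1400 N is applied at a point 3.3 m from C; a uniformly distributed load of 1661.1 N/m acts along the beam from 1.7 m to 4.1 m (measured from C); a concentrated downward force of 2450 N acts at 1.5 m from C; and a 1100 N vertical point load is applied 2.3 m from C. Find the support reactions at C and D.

Resultant of the distributed load: 1661.1 × 2.4 = 3986.64 N at 2.9 m from C.
ΣM about C: D_y·4.5 − 1400·3.3 − (1661.1·2.4)·2.9 − 2450·1.5 − 1100·2.3 = 0 → D_y = 22386.256/4.5 = 4974.72 ≈ 4975 N.
ΣF_y = 0: C_y + 4974.72 − 1400 − 1661.1·2.4 − 2450 − 1100 = 0 → C_y = 3962 N.
ΣF_x = 0: no horizontal applied forces, so C_x = 0.

C_x = 0, C_y = 3962 N, D_y = 4975 N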